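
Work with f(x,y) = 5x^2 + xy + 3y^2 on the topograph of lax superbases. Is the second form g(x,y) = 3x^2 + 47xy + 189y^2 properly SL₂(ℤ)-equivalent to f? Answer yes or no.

D₁ = -59, D₂ = -59
f: flip: (5,1,3)→(3,-1,5)
f: reduced (well bottom): (3,-1,5) with a≤c, −a<b≤a
g: translate: b→-1 (≡47 mod 6), so (3,47,189)→(3,-1,5)
g: reduced (well bottom): (3,-1,5) with a≤c, −a<b≤a
reduced forms (3, -1, 5) vs (3, -1, 5) ⇒ equivalent

yes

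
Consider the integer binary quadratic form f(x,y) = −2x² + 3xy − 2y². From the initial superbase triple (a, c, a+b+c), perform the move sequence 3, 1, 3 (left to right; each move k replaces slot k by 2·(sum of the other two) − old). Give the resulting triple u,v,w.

start (-2,-2,-1) = (f(1,0),f(0,1),f(1,1))
replace slot 3: 2·((-2)+(-2)) − (-1) = -7 → (-2,-2,-7)
replace slot 1: 2·((-2)+(-7)) − (-2) = -16 → (-16,-2,-7)
replace slot 3: 2·((-16)+(-2)) − (-7) = -29 → (-16,-2,-29)

-16,-2,-29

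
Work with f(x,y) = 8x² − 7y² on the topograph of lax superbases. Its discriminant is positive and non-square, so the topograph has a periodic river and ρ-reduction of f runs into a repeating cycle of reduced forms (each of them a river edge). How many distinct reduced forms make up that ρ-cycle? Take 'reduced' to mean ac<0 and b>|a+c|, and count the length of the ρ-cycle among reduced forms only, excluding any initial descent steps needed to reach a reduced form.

D = 224, ⌊√D⌋ = 14
descent: ρ → (-7,14,1)  [lands on river]
river: ρ → (1,14,-7)
ρ-cycle length = 2 (tail of 1 descent step not counted)

2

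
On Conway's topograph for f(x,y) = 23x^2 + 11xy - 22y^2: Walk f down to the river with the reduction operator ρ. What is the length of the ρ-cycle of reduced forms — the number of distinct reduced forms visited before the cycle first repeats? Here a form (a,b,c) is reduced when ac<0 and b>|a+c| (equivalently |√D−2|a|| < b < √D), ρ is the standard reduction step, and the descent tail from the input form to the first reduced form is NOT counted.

D = 2145, ⌊√D⌋ = 46
river: ρ → (-22,33,12)
river: ρ → (12,39,-13)
river: ρ → (-13,39,12)
river: ρ → (12,33,-22)
river: ρ → (-22,11,23)
river: ρ → (23,35,-10)
river: ρ → (-10,45,3)
river: ρ → (3,45,-10)
river: ρ → (-10,35,23)
river: ρ → (23,11,-22)
ρ-cycle length = 10 (tail of 0 descent steps not counted)

10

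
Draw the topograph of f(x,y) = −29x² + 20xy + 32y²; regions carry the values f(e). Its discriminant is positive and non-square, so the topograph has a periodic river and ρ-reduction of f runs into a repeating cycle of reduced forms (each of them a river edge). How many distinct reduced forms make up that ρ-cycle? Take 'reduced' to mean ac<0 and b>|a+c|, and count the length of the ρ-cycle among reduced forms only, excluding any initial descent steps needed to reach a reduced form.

D = 4112, ⌊√D⌋ = 64
river: ρ → (32,44,-17)
river: ρ → (-17,58,11)
river: ρ → (11,52,-32)
river: ρ → (-32,12,31)
river: ρ → (31,50,-13)
river: ρ → (-13,54,23)
river: ρ → (23,38,-29)
river: ρ → (-29,20,32)
ρ-cycle length = 8 (tail of 0 descent steps not counted)

8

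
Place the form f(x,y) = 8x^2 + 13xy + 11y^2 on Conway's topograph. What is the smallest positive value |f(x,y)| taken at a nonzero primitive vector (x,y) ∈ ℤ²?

translate: b→-3 (≡13 mod 16), so (8,13,11)→(8,-3,6)
flip: (8,-3,6)→(6,3,8)
reduced (well bottom): (6,3,8) with a≤c, −a<b≤a
well minimum = a = 6

6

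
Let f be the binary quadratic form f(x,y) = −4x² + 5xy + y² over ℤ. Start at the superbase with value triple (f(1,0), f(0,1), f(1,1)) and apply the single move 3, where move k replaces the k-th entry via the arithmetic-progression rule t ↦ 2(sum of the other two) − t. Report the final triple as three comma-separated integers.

start (-4,1,2) = (f(1,0),f(0,1),f(1,1))
replace slot 3: 2·((-4)+1) − 2 = -8 → (-4,1,-8)

-4,1,-8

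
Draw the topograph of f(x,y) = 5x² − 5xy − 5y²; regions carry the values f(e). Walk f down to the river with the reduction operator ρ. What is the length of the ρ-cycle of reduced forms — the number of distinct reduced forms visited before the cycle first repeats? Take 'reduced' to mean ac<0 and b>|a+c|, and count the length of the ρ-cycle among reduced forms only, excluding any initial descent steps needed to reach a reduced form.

D = 125, ⌊√D⌋ = 11
descent: ρ → (-5,5,5)  [lands on river]
river: ρ → (5,5,-5)
ρ-cycle length = 2 (tail of 1 descent step not counted)

2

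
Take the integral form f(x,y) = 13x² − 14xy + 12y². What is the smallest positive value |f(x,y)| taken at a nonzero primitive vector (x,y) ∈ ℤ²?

translate: b→12 (≡-14 mod 26), so (13,-14,12)→(13,12,11)
flip: (13,12,11)→(11,-12,13)
translate: b→10 (≡-12 mod 22), so (11,-12,13)→(11,10,12)
reduced (well bottom): (11,10,12) with a≤c, −a<b≤a
well minimum = a = 11

11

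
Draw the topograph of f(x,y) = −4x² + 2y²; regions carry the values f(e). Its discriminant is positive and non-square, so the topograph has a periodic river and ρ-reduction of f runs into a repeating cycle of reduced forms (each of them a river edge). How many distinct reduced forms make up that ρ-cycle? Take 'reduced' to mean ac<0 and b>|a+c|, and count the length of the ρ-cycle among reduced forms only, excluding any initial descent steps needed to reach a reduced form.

D = 32, ⌊√D⌋ = 5
descent: ρ → (2,4,-2)  [lands on river]
river: ρ → (-2,4,2)
ρ-cycle length = 2 (tail of 1 descent step not counted)

2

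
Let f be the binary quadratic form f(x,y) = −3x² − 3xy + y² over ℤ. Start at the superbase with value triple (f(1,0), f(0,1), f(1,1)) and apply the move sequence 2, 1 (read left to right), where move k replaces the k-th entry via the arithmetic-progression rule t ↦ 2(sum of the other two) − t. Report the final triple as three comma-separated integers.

start (-3,1,-5) = (f(1,0),f(0,1),f(1,1))
replace slot 2: 2·((-3)+(-5)) − 1 = -17 → (-3,-17,-5)
replace slot 1: 2·((-17)+(-5)) − (-3) = -41 → (-41,-17,-5)

-41,-17,-5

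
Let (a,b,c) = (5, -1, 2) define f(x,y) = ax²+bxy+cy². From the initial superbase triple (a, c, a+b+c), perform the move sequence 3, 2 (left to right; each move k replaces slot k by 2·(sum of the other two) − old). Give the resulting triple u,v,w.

start (5,2,6) = (f(1,0),f(0,1),f(1,1))
replace slot 3: 2·(5+2) − 6 = 8 → (5,2,8)
replace slot 2: 2·(5+8) − 2 = 24 → (5,24,8)

5,24,8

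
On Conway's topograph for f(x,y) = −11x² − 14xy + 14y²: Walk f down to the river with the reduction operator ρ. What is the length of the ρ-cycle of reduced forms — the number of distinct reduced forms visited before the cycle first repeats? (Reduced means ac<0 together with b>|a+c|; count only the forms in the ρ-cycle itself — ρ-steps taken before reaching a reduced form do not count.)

D = 812, ⌊√D⌋ = 28
descent: ρ → (14,14,-11)  [lands on river]
river: ρ → (-11,8,17)
river: ρ → (17,26,-2)
river: ρ → (-2,26,17)
river: ρ → (17,8,-11)
river: ρ → (-11,14,14)
ρ-cycle length = 6 (tail of 1 descent step not counted)

6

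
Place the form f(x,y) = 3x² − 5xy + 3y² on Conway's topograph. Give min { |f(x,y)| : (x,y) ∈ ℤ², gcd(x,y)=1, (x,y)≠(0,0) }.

translate: b→1 (≡-5 mod 6), so (3,-5,3)→(3,1,1)
flip: (3,1,1)→(1,-1,3)
translate: b→1 (≡-1 mod 2), so (1,-1,3)→(1,1,3)
reduced (well bottom): (1,1,3) with a≤c, −a<b≤a
well minimum = a = 1

1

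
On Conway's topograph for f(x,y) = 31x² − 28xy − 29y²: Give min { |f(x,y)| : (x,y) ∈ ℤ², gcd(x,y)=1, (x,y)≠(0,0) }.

descent: ρ → (-29,28,31)  [lands on river]
river: ρ → (31,34,-26)
river: ρ → (-26,18,39)
river: ρ → (39,60,-5)
river: ρ → (-5,60,39)
river: ρ → (39,18,-26)
river: ρ → (-26,34,31)
river: ρ → (31,28,-29)
river: ρ → (-29,30,30)
river: ρ → (30,30,-29)
closes: descent 1, river 10
min |a| on river = 5

5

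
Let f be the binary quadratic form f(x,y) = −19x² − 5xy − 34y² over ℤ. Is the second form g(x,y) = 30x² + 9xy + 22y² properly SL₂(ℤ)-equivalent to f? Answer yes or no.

D₁ = -2559, D₂ = -2559
f is negative-definite; reduce −f:
−f: reduced (well bottom): (19,5,34) with a≤c, −a<b≤a
flip sign back: reduced form of f is (-19,-5,-34)
g: flip: (30,9,22)→(22,-9,30)
g: reduced (well bottom): (22,-9,30) with a≤c, −a<b≤a
reduced forms (-19, -5, -34) vs (22, -9, 30) ⇒ inequivalent

no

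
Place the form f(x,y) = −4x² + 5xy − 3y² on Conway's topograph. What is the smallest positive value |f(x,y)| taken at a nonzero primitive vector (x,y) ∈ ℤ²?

translate: b→3 (≡-5 mod 8), so (4,-5,3)→(4,3,2)
flip: (4,3,2)→(2,-3,4)
translate: b→1 (≡-3 mod 4), so (2,-3,4)→(2,1,3)
reduced (well bottom): (2,1,3) with a≤c, −a<b≤a
well minimum |f| = |-2| = 2 (negative-definite)

2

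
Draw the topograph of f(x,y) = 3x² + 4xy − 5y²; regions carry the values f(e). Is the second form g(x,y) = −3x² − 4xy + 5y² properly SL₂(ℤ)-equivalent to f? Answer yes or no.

D₁ = 76, D₂ = 76
river cycle of f (length 6): (-5, 6, 2), (2, 6, -5), (-5, 4, 3), (3, 8, -1), (-1, 8, 3), (3, 4, -5)
river cycle of g (length 6): (5, 4, -3), (-3, 8, 1), (1, 8, -3), (-3, 4, 5), (5, 6, -2), (-2, 6, 5)
cycles differ ⇒ inequivalent

no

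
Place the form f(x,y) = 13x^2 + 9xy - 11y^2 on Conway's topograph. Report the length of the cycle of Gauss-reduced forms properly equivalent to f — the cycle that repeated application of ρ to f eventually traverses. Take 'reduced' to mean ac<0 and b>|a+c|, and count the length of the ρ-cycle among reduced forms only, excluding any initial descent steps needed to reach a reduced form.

D = 653, ⌊√D⌋ = 25
river: ρ → (-11,13,11)
river: ρ → (11,9,-13)
river: ρ → (-13,17,7)
river: ρ → (7,25,-1)
river: ρ → (-1,25,7)
river: ρ → (7,17,-13)
river: ρ → (-13,9,11)
river: ρ → (11,13,-11)
river: ρ → (-11,9,13)
river: ρ → (13,17,-7)
river: ρ → (-7,25,1)
river: ρ → (1,25,-7)
river: ρ → (-7,17,13)
river: ρ → (13,9,-11)
ρ-cycle length = 14 (tail of 0 descent steps not counted)

14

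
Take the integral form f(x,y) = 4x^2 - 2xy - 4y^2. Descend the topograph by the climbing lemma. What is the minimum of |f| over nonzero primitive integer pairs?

descent: ρ → (-4,2,4)  [lands on river]
river: ρ → (4,6,-2)
river: ρ → (-2,6,4)
river: ρ → (4,2,-4)
river: ρ → (-4,6,2)
river: ρ → (2,6,-4)
closes: descent 1, river 6
min |a| on river = 2

2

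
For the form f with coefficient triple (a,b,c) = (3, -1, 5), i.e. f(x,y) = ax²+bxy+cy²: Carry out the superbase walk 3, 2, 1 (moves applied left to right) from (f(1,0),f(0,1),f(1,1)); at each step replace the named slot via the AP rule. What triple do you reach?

start (3,5,7) = (f(1,0),f(0,1),f(1,1))
replace slot 3: 2·(3+5) − 7 = 9 → (3,5,9)
replace slot 2: 2·(3+9) − 5 = 19 → (3,19,9)
replace slot 1: 2·(19+9) − 3 = 53 → (53,19,9)

53,19,9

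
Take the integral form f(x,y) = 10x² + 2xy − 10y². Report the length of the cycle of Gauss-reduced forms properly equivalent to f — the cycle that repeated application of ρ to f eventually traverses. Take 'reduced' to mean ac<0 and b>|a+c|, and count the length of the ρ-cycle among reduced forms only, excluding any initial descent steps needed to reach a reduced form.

D = 404, ⌊√D⌋ = 20
river: ρ → (-10,18,2)
river: ρ → (2,18,-10)
river: ρ → (-10,2,10)
river: ρ → (10,18,-2)
river: ρ → (-2,18,10)
river: ρ → (10,2,-10)
ρ-cycle length = 6 (tail of 0 descent steps not counted)

6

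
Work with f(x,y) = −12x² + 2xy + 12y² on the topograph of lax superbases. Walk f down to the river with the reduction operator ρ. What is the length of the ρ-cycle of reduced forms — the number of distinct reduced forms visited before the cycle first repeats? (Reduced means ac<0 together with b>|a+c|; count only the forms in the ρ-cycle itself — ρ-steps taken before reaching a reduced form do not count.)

D = 580, ⌊√D⌋ = 24
river: ρ → (12,22,-2)
river: ρ → (-2,22,12)
river: ρ → (12,2,-12)
river: ρ → (-12,22,2)
river: ρ → (2,22,-12)
river: ρ → (-12,2,12)
ρ-cycle length = 6 (tail of 0 descent steps not counted)

6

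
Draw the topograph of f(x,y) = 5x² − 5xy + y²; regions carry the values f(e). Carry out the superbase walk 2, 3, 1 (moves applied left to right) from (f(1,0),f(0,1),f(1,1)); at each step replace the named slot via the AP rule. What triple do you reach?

start (5,1,1) = (f(1,0),f(0,1),f(1,1))
replace slot 2: 2·(5+1) − 1 = 11 → (5,11,1)
replace slot 3: 2·(5+11) − 1 = 31 → (5,11,31)
replace slot 1: 2·(11+31) − 5 = 79 → (79,11,31)

79,11,31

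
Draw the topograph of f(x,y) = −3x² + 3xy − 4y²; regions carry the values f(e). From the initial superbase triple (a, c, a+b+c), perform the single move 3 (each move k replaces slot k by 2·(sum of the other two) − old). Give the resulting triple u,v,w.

start (-3,-4,-4) = (f(1,0),f(0,1),f(1,1))
replace slot 3: 2·((-3)+(-4)) − (-4) = -10 → (-3,-4,-10)

-3,-4,-10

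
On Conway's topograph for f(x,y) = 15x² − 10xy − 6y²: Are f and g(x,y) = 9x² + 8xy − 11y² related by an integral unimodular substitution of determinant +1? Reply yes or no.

D₁ = 460, D₂ = 460
river cycle of f (length 10): (-6, 10, 15), (15, 20, -1), (-1, 20, 15), (15, 10, -6), (-6, 14, 11), (11, 8, -9), (-9, 10, 10), (10, 10, -9), (-9, 8, 11), (11, 14, -6)
river cycle of g (length 10): (-11, 14, 6), (6, 10, -15), (-15, 20, 1), (1, 20, -15), (-15, 10, 6), (6, 14, -11), (-11, 8, 9), (9, 10, -10), (-10, 10, 9), (9, 8, -11)
cycles differ ⇒ inequivalent

no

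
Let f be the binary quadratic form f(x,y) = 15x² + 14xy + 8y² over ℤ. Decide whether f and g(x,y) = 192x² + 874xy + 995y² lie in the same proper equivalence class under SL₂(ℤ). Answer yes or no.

D₁ = -284, D₂ = -284
f: flip: (15,14,8)→(8,-14,15)
f: translate: b→2 (≡-14 mod 16), so (8,-14,15)→(8,2,9)
f: reduced (well bottom): (8,2,9) with a≤c, −a<b≤a
g: translate: b→106 (≡874 mod 384), so (192,874,995)→(192,106,15)
g: flip: (192,106,15)→(15,-106,192)
g: translate: b→14 (≡-106 mod 30), so (15,-106,192)→(15,14,8)
g: flip: (15,14,8)→(8,-14,15)
g: translate: b→2 (≡-14 mod 16), so (8,-14,15)→(8,2,9)
g: reduced (well bottom): (8,2,9) with a≤c, −a<b≤a
reduced forms (8, 2, 9) vs (8, 2, 9) ⇒ equivalent

yes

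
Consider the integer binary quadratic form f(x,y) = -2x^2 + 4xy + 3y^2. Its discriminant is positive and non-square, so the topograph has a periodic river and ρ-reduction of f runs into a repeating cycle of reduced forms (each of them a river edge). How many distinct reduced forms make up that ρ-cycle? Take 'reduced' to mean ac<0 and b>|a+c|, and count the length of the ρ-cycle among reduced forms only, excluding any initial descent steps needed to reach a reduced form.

D = 40, ⌊√D⌋ = 6
river: ρ → (3,2,-3)
river: ρ → (-3,4,2)
river: ρ → (2,4,-3)
river: ρ → (-3,2,3)
river: ρ → (3,4,-2)
river: ρ → (-2,4,3)
ρ-cycle length = 6 (tail of 0 descent steps not counted)

6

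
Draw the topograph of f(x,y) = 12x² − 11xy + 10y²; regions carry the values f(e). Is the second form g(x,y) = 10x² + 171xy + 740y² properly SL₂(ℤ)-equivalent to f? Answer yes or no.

D₁ = -359, D₂ = -359
f: flip: (12,-11,10)→(10,11,12)
f: translate: b→-9 (≡11 mod 20), so (10,11,12)→(10,-9,11)
f: reduced (well bottom): (10,-9,11) with a≤c, −a<b≤a
g: translate: b→-9 (≡171 mod 20), so (10,171,740)→(10,-9,11)
g: reduced (well bottom): (10,-9,11) with a≤c, −a<b≤a
reduced forms (10, -9, 11) vs (10, -9, 11) ⇒ equivalent

yes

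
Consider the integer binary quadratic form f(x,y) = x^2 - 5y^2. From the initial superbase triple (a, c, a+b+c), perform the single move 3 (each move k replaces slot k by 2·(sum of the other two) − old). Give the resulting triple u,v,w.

start (1,-5,-4) = (f(1,0),f(0,1),f(1,1))
replace slot 3: 2·(1+(-5)) − (-4) = -4 → (1,-5,-4)

1,-5,-4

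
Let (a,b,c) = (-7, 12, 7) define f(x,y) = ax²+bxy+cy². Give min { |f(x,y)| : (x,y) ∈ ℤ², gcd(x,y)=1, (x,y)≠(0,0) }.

river: ρ → (7,16,-3)
river: ρ → (-3,14,12)
river: ρ → (12,10,-5)
river: ρ → (-5,10,12)
river: ρ → (12,14,-3)
river: ρ → (-3,16,7)
river: ρ → (7,12,-7)
river: ρ → (-7,16,3)
river: ρ → (3,14,-12)
river: ρ → (-12,10,5)
river: ρ → (5,10,-12)
river: ρ → (-12,14,3)
river: ρ → (3,16,-7)
river: ρ → (-7,12,7)
closes: descent 0, river 14
min |a| on river = 3

3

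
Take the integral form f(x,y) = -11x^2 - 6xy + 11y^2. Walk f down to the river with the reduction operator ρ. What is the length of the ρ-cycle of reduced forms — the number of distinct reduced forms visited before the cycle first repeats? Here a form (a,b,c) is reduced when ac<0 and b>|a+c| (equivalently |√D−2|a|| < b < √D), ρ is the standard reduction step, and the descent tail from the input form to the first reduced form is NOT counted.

D = 520, ⌊√D⌋ = 22
descent: ρ → (11,6,-11)  [lands on river]
river: ρ → (-11,16,6)
river: ρ → (6,20,-5)
river: ρ → (-5,20,6)
river: ρ → (6,16,-11)
river: ρ → (-11,6,11)
river: ρ → (11,16,-6)
river: ρ → (-6,20,5)
river: ρ → (5,20,-6)
river: ρ → (-6,16,11)
ρ-cycle length = 10 (tail of 1 descent step not counted)

10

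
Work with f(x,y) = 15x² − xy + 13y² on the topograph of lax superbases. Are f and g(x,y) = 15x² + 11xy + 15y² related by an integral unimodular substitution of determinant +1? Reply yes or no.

D₁ = -779, D₂ = -779
f: flip: (15,-1,13)→(13,1,15)
f: reduced (well bottom): (13,1,15) with a≤c, −a<b≤a
g: reduced (well bottom): (15,11,15) with a≤c, −a<b≤a
reduced forms (13, 1, 15) vs (15, 11, 15) ⇒ inequivalent

no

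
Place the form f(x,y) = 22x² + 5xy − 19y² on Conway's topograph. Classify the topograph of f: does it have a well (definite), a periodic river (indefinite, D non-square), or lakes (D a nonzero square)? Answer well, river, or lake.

D = b²−4ac = 5² − 4·22·(-19) = 1697
D > 0 non-square ⇒ indefinite ⇒ periodic river

river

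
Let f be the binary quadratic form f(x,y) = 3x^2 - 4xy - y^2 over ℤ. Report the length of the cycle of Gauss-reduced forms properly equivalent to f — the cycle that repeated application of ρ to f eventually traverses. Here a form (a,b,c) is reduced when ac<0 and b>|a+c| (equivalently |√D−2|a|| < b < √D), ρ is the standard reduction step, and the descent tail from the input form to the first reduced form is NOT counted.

D = 28, ⌊√D⌋ = 5
descent: ρ → (-1,4,3)  [lands on river]
river: ρ → (3,2,-2)
river: ρ → (-2,2,3)
river: ρ → (3,4,-1)
ρ-cycle length = 4 (tail of 1 descent step not counted)

4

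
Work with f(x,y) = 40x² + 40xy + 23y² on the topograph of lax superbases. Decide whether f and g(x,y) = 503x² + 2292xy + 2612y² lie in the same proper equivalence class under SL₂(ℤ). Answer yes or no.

D₁ = -2080, D₂ = -2080
f: flip: (40,40,23)→(23,-40,40)
f: translate: b→6 (≡-40 mod 46), so (23,-40,40)→(23,6,23)
f: reduced (well bottom): (23,6,23) with a≤c, −a<b≤a
g: translate: b→280 (≡2292 mod 1006), so (503,2292,2612)→(503,280,40)
g: flip: (503,280,40)→(40,-280,503)
g: translate: b→40 (≡-280 mod 80), so (40,-280,503)→(40,40,23)
g: flip: (40,40,23)→(23,-40,40)
g: translate: b→6 (≡-40 mod 46), so (23,-40,40)→(23,6,23)
g: reduced (well bottom): (23,6,23) with a≤c, −a<b≤a
reduced forms (23, 6, 23) vs (23, 6, 23) ⇒ equivalent

yes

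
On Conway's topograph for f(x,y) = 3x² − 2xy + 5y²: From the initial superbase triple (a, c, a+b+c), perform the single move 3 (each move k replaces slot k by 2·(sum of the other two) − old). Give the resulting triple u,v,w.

start (3,5,6) = (f(1,0),f(0,1),f(1,1))
replace slot 3: 2·(3+5) − 6 = 10 → (3,5,10)

3,5,10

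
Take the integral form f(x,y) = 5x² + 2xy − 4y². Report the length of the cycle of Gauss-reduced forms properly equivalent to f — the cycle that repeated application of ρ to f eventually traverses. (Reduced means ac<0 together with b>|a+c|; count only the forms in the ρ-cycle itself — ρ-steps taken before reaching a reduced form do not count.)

D = 84, ⌊√D⌋ = 9
river: ρ → (-4,6,3)
river: ρ → (3,6,-4)
river: ρ → (-4,2,5)
river: ρ → (5,8,-1)
river: ρ → (-1,8,5)
river: ρ → (5,2,-4)
ρ-cycle length = 6 (tail of 0 descent steps not counted)

6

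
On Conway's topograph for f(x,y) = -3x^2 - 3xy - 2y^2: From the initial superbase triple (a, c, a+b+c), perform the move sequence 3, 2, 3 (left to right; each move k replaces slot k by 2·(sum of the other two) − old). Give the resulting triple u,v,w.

start (-3,-2,-8) = (f(1,0),f(0,1),f(1,1))
replace slot 3: 2·((-3)+(-2)) − (-8) = -2 → (-3,-2,-2)
replace slot 2: 2·((-3)+(-2)) − (-2) = -8 → (-3,-8,-2)
replace slot 3: 2·((-3)+(-8)) − (-2) = -20 → (-3,-8,-20)

-3,-8,-20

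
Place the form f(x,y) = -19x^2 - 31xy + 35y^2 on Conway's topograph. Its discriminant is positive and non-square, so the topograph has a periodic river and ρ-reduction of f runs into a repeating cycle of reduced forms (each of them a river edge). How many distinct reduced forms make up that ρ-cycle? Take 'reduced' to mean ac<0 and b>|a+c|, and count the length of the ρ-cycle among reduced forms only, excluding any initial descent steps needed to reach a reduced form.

D = 3621, ⌊√D⌋ = 60
descent: ρ → (35,31,-19)  [lands on river]
river: ρ → (-19,45,21)
river: ρ → (21,39,-25)
river: ρ → (-25,11,35)
river: ρ → (35,59,-1)
river: ρ → (-1,59,35)
river: ρ → (35,11,-25)
river: ρ → (-25,39,21)
river: ρ → (21,45,-19)
river: ρ → (-19,31,35)
river: ρ → (35,39,-15)
river: ρ → (-15,51,17)
river: ρ → (17,51,-15)
river: ρ → (-15,39,35)
ρ-cycle length = 14 (tail of 1 descent step not counted)

14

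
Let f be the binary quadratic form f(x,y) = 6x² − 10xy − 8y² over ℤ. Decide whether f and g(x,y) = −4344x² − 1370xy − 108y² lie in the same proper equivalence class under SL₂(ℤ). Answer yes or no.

D₁ = 292, D₂ = 292
river cycle of f (length 18): (-8, 10, 6), (6, 14, -4), (-4, 10, 12), (12, 14, -2), (-2, 14, 12), (12, 10, -4), (-4, 14, 6), (6, 10, -8), (-8, 6, 8), (8, 10, -6), … (8 more)
river cycle of g (length 18): (6, 14, -4), (-4, 10, 12), (12, 14, -2), (-2, 14, 12), (12, 10, -4), (-4, 14, 6), (6, 10, -8), (-8, 6, 8), (8, 10, -6), (-6, 14, 4), … (8 more)
cycles coincide ⇒ equivalent

yes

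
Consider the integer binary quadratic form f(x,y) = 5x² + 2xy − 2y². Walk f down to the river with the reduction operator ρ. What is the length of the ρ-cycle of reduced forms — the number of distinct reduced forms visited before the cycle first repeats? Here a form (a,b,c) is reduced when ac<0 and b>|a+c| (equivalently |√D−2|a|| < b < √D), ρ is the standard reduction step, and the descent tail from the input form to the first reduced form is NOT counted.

D = 44, ⌊√D⌋ = 6
descent: ρ → (-2,6,1)  [lands on river]
river: ρ → (1,6,-2)
ρ-cycle length = 2 (tail of 1 descent step not counted)

2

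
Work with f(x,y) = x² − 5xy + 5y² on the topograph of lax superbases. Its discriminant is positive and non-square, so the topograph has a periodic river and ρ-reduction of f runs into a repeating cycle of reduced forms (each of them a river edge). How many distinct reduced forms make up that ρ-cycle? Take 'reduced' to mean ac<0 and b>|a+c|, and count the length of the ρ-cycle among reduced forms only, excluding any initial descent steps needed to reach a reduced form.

D = 5, ⌊√D⌋ = 2
descent: ρ → (5,5,1)
descent: ρ → (1,1,-1)  [lands on river]
river: ρ → (-1,1,1)
ρ-cycle length = 2 (tail of 2 descent steps not counted)

2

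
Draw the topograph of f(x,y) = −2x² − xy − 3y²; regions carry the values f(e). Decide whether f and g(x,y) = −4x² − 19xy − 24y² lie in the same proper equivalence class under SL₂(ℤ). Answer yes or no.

D₁ = -23, D₂ = -23
f is negative-definite; reduce −f:
−f: reduced (well bottom): (2,1,3) with a≤c, −a<b≤a
flip sign back: reduced form of f is (-2,-1,-3)
g is negative-definite; reduce −g:
−g: translate: b→3 (≡19 mod 8), so (4,19,24)→(4,3,2)
−g: flip: (4,3,2)→(2,-3,4)
−g: translate: b→1 (≡-3 mod 4), so (2,-3,4)→(2,1,3)
−g: reduced (well bottom): (2,1,3) with a≤c, −a<b≤a
flip sign back: reduced form of g is (-2,-1,-3)
reduced forms (-2, -1, -3) vs (-2, -1, -3) ⇒ equivalent

yes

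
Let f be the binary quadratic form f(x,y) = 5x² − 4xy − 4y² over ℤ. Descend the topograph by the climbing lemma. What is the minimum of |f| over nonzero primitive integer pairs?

descent: ρ → (-4,4,5)  [lands on river]
river: ρ → (5,6,-3)
river: ρ → (-3,6,5)
river: ρ → (5,4,-4)
closes: descent 1, river 4
min |a| on river = 3

3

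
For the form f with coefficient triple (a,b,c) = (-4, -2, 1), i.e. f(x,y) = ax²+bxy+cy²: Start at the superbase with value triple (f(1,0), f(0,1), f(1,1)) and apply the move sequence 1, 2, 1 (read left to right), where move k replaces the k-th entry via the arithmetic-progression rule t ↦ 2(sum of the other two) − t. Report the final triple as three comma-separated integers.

start (-4,1,-5) = (f(1,0),f(0,1),f(1,1))
replace slot 1: 2·(1+(-5)) − (-4) = -4 → (-4,1,-5)
replace slot 2: 2·((-4)+(-5)) − 1 = -19 → (-4,-19,-5)
replace slot 1: 2·((-19)+(-5)) − (-4) = -44 → (-44,-19,-5)

-44,-19,-5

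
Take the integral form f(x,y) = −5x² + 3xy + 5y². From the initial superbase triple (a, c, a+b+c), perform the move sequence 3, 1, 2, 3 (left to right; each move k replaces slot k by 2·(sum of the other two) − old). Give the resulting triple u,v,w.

start (-5,5,3) = (f(1,0),f(0,1),f(1,1))
replace slot 3: 2·((-5)+5) − 3 = -3 → (-5,5,-3)
replace slot 1: 2·(5+(-3)) − (-5) = 9 → (9,5,-3)
replace slot 2: 2·(9+(-3)) − 5 = 7 → (9,7,-3)
replace slot 3: 2·(9+7) − (-3) = 35 → (9,7,35)

9,7,35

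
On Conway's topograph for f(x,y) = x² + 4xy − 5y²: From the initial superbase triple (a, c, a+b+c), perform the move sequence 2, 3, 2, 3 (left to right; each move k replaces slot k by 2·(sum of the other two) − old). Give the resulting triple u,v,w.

start (1,-5,0) = (f(1,0),f(0,1),f(1,1))
replace slot 2: 2·(1+0) − (-5) = 7 → (1,7,0)
replace slot 3: 2·(1+7) − 0 = 16 → (1,7,16)
replace slot 2: 2·(1+16) − 7 = 27 → (1,27,16)
replace slot 3: 2·(1+27) − 16 = 40 → (1,27,40)

1,27,40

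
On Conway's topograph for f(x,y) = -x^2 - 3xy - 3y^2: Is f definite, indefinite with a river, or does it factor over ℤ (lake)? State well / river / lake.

D = b²−4ac = (-3)² − 4·(-1)·(-3) = -3
D < 0 ⇒ definite ⇒ every region one sign ⇒ single well

well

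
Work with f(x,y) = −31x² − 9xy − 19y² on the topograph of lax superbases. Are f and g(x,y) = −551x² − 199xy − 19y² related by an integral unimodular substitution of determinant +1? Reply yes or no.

D₁ = -2275, D₂ = -2275
f is negative-definite; reduce −f:
−f: flip: (31,9,19)→(19,-9,31)
−f: reduced (well bottom): (19,-9,31) with a≤c, −a<b≤a
flip sign back: reduced form of f is (-19,9,-31)
g is negative-definite; reduce −g:
−g: flip: (551,199,19)→(19,-199,551)
−g: translate: b→-9 (≡-199 mod 38), so (19,-199,551)→(19,-9,31)
−g: reduced (well bottom): (19,-9,31) with a≤c, −a<b≤a
flip sign back: reduced form of g is (-19,9,-31)
reduced forms (-19, 9, -31) vs (-19, 9, -31) ⇒ equivalent

yes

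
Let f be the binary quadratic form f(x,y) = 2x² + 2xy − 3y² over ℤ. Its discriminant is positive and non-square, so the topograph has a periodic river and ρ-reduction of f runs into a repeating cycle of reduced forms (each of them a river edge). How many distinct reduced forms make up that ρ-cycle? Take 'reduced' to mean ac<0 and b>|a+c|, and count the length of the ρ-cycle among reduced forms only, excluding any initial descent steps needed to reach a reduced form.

D = 28, ⌊√D⌋ = 5
river: ρ → (-3,4,1)
river: ρ → (1,4,-3)
river: ρ → (-3,2,2)
river: ρ → (2,2,-3)
ρ-cycle length = 4 (tail of 0 descent steps not counted)

4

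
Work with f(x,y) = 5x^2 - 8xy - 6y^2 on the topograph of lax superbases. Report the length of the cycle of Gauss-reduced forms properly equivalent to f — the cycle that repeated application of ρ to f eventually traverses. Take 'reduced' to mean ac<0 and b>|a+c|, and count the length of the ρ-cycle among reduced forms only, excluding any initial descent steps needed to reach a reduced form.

D = 184, ⌊√D⌋ = 13
descent: ρ → (-6,8,5)  [lands on river]
river: ρ → (5,12,-2)
river: ρ → (-2,12,5)
river: ρ → (5,8,-6)
river: ρ → (-6,4,7)
river: ρ → (7,10,-3)
river: ρ → (-3,8,10)
river: ρ → (10,12,-1)
river: ρ → (-1,12,10)
river: ρ → (10,8,-3)
river: ρ → (-3,10,7)
river: ρ → (7,4,-6)
ρ-cycle length = 12 (tail of 1 descent step not counted)

12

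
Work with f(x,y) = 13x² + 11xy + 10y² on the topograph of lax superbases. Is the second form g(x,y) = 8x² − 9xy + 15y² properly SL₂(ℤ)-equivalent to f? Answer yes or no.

D₁ = -399, D₂ = -399
f: flip: (13,11,10)→(10,-11,13)
f: translate: b→9 (≡-11 mod 20), so (10,-11,13)→(10,9,12)
f: reduced (well bottom): (10,9,12) with a≤c, −a<b≤a
g: translate: b→7 (≡-9 mod 16), so (8,-9,15)→(8,7,14)
g: reduced (well bottom): (8,7,14) with a≤c, −a<b≤a
reduced forms (10, 9, 12) vs (8, 7, 14) ⇒ inequivalent

no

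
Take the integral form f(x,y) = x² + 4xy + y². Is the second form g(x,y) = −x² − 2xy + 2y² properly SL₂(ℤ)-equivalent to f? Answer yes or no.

D₁ = 12, D₂ = 12
river cycle of f (length 2): (1, 2, -2), (-2, 2, 1)
river cycle of g (length 2): (2, 2, -1), (-1, 2, 2)
cycles differ ⇒ inequivalent

no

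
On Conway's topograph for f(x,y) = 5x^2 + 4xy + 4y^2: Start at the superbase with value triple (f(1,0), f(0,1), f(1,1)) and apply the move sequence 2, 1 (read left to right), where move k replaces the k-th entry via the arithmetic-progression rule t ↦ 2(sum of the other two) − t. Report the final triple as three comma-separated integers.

start (5,4,13) = (f(1,0),f(0,1),f(1,1))
replace slot 2: 2·(5+13) − 4 = 32 → (5,32,13)
replace slot 1: 2·(32+13) − 5 = 85 → (85,32,13)

85,32,13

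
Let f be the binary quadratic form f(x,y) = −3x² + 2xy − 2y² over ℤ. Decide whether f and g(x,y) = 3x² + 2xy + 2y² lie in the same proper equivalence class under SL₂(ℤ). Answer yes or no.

D₁ = -20, D₂ = -20
f is negative-definite; reduce −f:
−f: flip: (3,-2,2)→(2,2,3)
−f: reduced (well bottom): (2,2,3) with a≤c, −a<b≤a
flip sign back: reduced form of f is (-2,-2,-3)
g: flip: (3,2,2)→(2,-2,3)
g: translate: b→2 (≡-2 mod 4), so (2,-2,3)→(2,2,3)
g: reduced (well bottom): (2,2,3) with a≤c, −a<b≤a
reduced forms (-2, -2, -3) vs (2, 2, 3) ⇒ inequivalent

no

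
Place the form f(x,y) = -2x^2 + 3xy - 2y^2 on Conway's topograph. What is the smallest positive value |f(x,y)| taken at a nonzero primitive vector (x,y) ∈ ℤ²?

translate: b→1 (≡-3 mod 4), so (2,-3,2)→(2,1,1)
flip: (2,1,1)→(1,-1,2)
translate: b→1 (≡-1 mod 2), so (1,-1,2)→(1,1,2)
reduced (well bottom): (1,1,2) with a≤c, −a<b≤a
well minimum |f| = |-1| = 1 (negative-definite)

1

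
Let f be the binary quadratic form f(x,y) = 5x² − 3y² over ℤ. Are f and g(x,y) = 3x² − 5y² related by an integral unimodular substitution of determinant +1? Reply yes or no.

D₁ = 60, D₂ = 60
river cycle of f (length 2): (-3, 6, 2), (2, 6, -3)
river cycle of g (length 2): (3, 6, -2), (-2, 6, 3)
cycles differ ⇒ inequivalent

no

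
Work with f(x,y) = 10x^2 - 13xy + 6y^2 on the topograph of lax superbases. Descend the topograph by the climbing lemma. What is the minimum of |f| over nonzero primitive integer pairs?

translate: b→7 (≡-13 mod 20), so (10,-13,6)→(10,7,3)
flip: (10,7,3)→(3,-7,10)
translate: b→-1 (≡-7 mod 6), so (3,-7,10)→(3,-1,6)
reduced (well bottom): (3,-1,6) with a≤c, −a<b≤a
well minimum = a = 3

3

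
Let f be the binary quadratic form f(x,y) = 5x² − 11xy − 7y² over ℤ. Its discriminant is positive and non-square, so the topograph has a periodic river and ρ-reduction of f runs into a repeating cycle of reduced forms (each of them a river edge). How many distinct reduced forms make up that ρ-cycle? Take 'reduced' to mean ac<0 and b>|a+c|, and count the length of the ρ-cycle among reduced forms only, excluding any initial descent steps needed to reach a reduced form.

D = 261, ⌊√D⌋ = 16
descent: ρ → (-7,11,5)  [lands on river]
river: ρ → (5,9,-9)
river: ρ → (-9,9,5)
river: ρ → (5,11,-7)
river: ρ → (-7,3,9)
river: ρ → (9,15,-1)
river: ρ → (-1,15,9)
river: ρ → (9,3,-7)
ρ-cycle length = 8 (tail of 1 descent step not counted)

8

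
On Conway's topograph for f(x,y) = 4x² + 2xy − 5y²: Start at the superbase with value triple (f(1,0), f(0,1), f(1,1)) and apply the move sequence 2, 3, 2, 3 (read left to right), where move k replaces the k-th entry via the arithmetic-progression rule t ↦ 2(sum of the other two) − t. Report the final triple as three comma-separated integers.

start (4,-5,1) = (f(1,0),f(0,1),f(1,1))
replace slot 2: 2·(4+1) − (-5) = 15 → (4,15,1)
replace slot 3: 2·(4+15) − 1 = 37 → (4,15,37)
replace slot 2: 2·(4+37) − 15 = 67 → (4,67,37)
replace slot 3: 2·(4+67) − 37 = 105 → (4,67,105)

4,67,105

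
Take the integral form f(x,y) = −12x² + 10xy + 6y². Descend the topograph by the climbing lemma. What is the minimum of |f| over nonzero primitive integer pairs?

river: ρ → (6,14,-8)
river: ρ → (-8,18,2)
river: ρ → (2,18,-8)
river: ρ → (-8,14,6)
river: ρ → (6,10,-12)
river: ρ → (-12,14,4)
river: ρ → (4,18,-4)
river: ρ → (-4,14,12)
river: ρ → (12,10,-6)
river: ρ → (-6,14,8)
river: ρ → (8,18,-2)
river: ρ → (-2,18,8)
river: ρ → (8,14,-6)
river: ρ → (-6,10,12)
river: ρ → (12,14,-4)
river: ρ → (-4,18,4)
river: ρ → (4,14,-12)
river: ρ → (-12,10,6)
closes: descent 0, river 18
min |a| on river = 2

2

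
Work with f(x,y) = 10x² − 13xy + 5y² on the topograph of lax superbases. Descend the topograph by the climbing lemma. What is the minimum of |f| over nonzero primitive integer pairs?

translate: b→7 (≡-13 mod 20), so (10,-13,5)→(10,7,2)
flip: (10,7,2)→(2,-7,10)
translate: b→1 (≡-7 mod 4), so (2,-7,10)→(2,1,4)
reduced (well bottom): (2,1,4) with a≤c, −a<b≤a
well minimum = a = 2

2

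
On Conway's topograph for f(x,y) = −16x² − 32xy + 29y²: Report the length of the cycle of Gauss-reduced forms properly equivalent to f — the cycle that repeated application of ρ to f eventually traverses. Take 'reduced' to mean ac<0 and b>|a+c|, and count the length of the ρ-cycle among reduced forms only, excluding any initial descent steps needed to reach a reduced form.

D = 2880, ⌊√D⌋ = 53
descent: ρ → (29,32,-16)  [lands on river]
river: ρ → (-16,32,29)
river: ρ → (29,26,-19)
river: ρ → (-19,50,5)
river: ρ → (5,50,-19)
river: ρ → (-19,26,29)
ρ-cycle length = 6 (tail of 1 descent step not counted)

6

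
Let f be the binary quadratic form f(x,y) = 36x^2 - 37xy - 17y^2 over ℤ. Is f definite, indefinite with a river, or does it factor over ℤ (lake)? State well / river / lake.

D = b²−4ac = (-37)² − 4·36·(-17) = 3817
D > 0 non-square ⇒ indefinite ⇒ periodic river

river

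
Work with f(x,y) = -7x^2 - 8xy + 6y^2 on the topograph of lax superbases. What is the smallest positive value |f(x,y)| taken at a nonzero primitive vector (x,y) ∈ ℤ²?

descent: ρ → (6,8,-7)  [lands on river]
river: ρ → (-7,6,7)
river: ρ → (7,8,-6)
river: ρ → (-6,4,9)
river: ρ → (9,14,-1)
river: ρ → (-1,14,9)
river: ρ → (9,4,-6)
river: ρ → (-6,8,7)
river: ρ → (7,6,-7)
river: ρ → (-7,8,6)
river: ρ → (6,4,-9)
river: ρ → (-9,14,1)
river: ρ → (1,14,-9)
river: ρ → (-9,4,6)
closes: descent 1, river 14
min |a| on river = 1

1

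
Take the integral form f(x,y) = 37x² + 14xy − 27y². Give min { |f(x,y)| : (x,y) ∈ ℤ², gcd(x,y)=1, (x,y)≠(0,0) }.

river: ρ → (-27,40,24)
river: ρ → (24,56,-11)
river: ρ → (-11,54,29)
river: ρ → (29,62,-3)
river: ρ → (-3,64,8)
river: ρ → (8,64,-3)
river: ρ → (-3,62,29)
river: ρ → (29,54,-11)
river: ρ → (-11,56,24)
river: ρ → (24,40,-27)
river: ρ → (-27,14,37)
river: ρ → (37,60,-4)
river: ρ → (-4,60,37)
river: ρ → (37,14,-27)
closes: descent 0, river 14
min |a| on river = 3

3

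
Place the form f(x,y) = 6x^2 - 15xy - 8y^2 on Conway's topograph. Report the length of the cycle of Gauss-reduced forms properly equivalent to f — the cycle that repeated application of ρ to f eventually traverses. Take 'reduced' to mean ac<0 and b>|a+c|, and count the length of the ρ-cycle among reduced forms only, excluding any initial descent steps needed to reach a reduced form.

D = 417, ⌊√D⌋ = 20
descent: ρ → (-8,15,6)  [lands on river]
river: ρ → (6,9,-14)
river: ρ → (-14,19,1)
river: ρ → (1,19,-14)
river: ρ → (-14,9,6)
river: ρ → (6,15,-8)
river: ρ → (-8,17,4)
river: ρ → (4,15,-12)
river: ρ → (-12,9,7)
river: ρ → (7,19,-2)
river: ρ → (-2,17,16)
river: ρ → (16,15,-3)
river: ρ → (-3,15,16)
river: ρ → (16,17,-2)
river: ρ → (-2,19,7)
river: ρ → (7,9,-12)
river: ρ → (-12,15,4)
river: ρ → (4,17,-8)
ρ-cycle length = 18 (tail of 1 descent step not counted)

18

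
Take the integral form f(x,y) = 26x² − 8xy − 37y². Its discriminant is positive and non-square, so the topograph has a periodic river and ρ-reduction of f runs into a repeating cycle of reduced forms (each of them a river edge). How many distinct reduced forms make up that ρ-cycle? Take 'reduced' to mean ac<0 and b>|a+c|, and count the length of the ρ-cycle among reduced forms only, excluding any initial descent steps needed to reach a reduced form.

D = 3912, ⌊√D⌋ = 62
descent: ρ → (-37,8,26)
descent: ρ → (26,44,-19)  [lands on river]
river: ρ → (-19,32,38)
river: ρ → (38,44,-13)
river: ρ → (-13,60,6)
river: ρ → (6,60,-13)
river: ρ → (-13,44,38)
river: ρ → (38,32,-19)
river: ρ → (-19,44,26)
river: ρ → (26,60,-3)
river: ρ → (-3,60,26)
ρ-cycle length = 10 (tail of 2 descent steps not counted)

10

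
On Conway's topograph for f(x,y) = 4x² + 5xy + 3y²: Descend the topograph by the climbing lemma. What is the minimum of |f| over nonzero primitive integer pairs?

translate: b→-3 (≡5 mod 8), so (4,5,3)→(4,-3,2)
flip: (4,-3,2)→(2,3,4)
translate: b→-1 (≡3 mod 4), so (2,3,4)→(2,-1,3)
reduced (well bottom): (2,-1,3) with a≤c, −a<b≤a
well minimum = a = 2

2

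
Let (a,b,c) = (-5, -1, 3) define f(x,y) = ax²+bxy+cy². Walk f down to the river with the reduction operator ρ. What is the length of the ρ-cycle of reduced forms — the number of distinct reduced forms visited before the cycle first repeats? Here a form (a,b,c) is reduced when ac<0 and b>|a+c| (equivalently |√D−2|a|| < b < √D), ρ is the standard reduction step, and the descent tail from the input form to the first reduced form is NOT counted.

D = 61, ⌊√D⌋ = 7
descent: ρ → (3,7,-1)  [lands on river]
river: ρ → (-1,7,3)
river: ρ → (3,5,-3)
river: ρ → (-3,7,1)
river: ρ → (1,7,-3)
river: ρ → (-3,5,3)
ρ-cycle length = 6 (tail of 1 descent step not counted)

6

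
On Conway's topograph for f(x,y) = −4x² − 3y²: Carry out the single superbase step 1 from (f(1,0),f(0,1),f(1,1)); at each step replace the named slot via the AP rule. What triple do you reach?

start (-4,-3,-7) = (f(1,0),f(0,1),f(1,1))
replace slot 1: 2·((-3)+(-7)) − (-4) = -16 → (-16,-3,-7)

-16,-3,-7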